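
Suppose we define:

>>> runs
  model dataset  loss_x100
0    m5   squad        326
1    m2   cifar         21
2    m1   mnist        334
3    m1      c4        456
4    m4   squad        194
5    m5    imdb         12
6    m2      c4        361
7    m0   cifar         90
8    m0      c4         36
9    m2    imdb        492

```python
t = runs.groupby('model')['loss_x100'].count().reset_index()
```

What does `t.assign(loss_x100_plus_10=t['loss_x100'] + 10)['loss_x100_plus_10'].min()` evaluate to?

group by model, count of loss_x100:
model
m0    2
m1    2
m2    3
m4    1
m5    2
Name: loss_x100, dtype: int64
reset_index():
  model  loss_x100
0    m0          2
1    m1          2
2    m2          3
3    m4          1
4    m5          2
add column loss_x100_plus_10 = t['loss_x100'] + 10:
  model  loss_x100  loss_x100_plus_10
0    m0          2                 12
1    m1          2                 12
2    m2          3                 13
3    m4          1                 11
4    m5          2                 12
So min() = 11.

11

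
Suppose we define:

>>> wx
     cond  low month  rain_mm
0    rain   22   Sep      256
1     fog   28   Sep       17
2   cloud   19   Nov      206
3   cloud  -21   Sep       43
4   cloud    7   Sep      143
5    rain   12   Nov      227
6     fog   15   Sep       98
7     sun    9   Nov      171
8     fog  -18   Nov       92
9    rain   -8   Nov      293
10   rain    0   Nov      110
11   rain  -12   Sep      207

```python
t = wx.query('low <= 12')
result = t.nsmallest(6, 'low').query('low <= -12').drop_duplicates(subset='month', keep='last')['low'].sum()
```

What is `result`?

-30

filter rows where low <= 12:
     cond  low month  rain_mm
3   cloud  -21   Sep       43
4   cloud    7   Sep      143
5    rain   12   Nov      227
7     sun    9   Nov      171
8     fog  -18   Nov       92
9    rain   -8   Nov      293
10   rain    0   Nov      110
11   rain  -12   Sep      207
take 6 rows with smallest low:
     cond  low month  rain_mm
3   cloud  -21   Sep       43
8     fog  -18   Nov       92
11   rain  -12   Sep      207
9    rain   -8   Nov      293
10   rain    0   Nov      110
4   cloud    7   Sep      143
filter rows where low <= -12:
     cond  low month  rain_mm
3   cloud  -21   Sep       43
8     fog  -18   Nov       92
11   rain  -12   Sep      207
drop duplicate month (keep=last):
    cond  low month  rain_mm
8    fog  -18   Nov       92
11  rain  -12   Sep      207
Finally, sum of column 'low' = -30.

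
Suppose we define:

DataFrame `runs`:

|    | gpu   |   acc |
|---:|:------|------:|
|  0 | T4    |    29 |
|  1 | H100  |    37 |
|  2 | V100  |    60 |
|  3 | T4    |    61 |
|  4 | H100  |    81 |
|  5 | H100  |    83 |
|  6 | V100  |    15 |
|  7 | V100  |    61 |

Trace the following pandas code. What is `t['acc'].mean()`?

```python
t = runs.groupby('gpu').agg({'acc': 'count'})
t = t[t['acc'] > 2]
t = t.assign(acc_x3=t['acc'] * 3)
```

group by gpu, count of acc:
      acc
gpu      
H100    3
T4      2
V100    3
filter rows where acc > 2:
      acc
gpu      
H100    3
V100    3
add column acc_x3 = t['acc'] * 3:
      acc  acc_x3
gpu              
H100    3       9
V100    3       9

3.0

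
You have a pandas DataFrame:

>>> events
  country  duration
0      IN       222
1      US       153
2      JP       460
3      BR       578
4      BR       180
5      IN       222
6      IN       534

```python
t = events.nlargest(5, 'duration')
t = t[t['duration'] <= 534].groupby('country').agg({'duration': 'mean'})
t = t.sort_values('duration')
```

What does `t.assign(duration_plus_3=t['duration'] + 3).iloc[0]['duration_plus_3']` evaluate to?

take 5 rows with largest duration:
  country  duration
3      BR       578
6      IN       534
2      JP       460
0      IN       222
5      IN       222
filter rows where duration <= 534:
  country  duration
6      IN       534
2      JP       460
0      IN       222
5      IN       222
group by country, mean of duration:
         duration
country          
IN          326.0
JP          460.0
sort by duration:
         duration
country          
IN          326.0
JP          460.0
add column duration_plus_3 = t['duration'] + 3:
         duration  duration_plus_3
country                           
IN          326.0            329.0
JP          460.0            463.0

329.0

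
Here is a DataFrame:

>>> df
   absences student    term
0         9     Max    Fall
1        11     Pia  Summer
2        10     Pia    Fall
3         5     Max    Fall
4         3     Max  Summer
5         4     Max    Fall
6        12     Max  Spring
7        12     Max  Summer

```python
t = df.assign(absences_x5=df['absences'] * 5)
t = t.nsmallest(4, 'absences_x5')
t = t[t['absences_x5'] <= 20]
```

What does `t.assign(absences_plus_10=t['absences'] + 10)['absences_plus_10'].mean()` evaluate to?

13.5

add column absences_x5 = df['absences'] * 5:
   absences student    term  absences_x5
0         9     Max    Fall           45
1        11     Pia  Summer           55
2        10     Pia    Fall           50
3         5     Max    Fall           25
4         3     Max  Summer           15
5         4     Max    Fall           20
6        12     Max  Spring           60
7        12     Max  Summer           60
take 4 rows with smallest absences_x5:
   absences student    term  absences_x5
4         3     Max  Summer           15
5         4     Max    Fall           20
3         5     Max    Fall           25
0         9     Max    Fall           45
filter rows where absences_x5 <= 20:
   absences student    term  absences_x5
4         3     Max  Summer           15
5         4     Max    Fall           20
add column absences_plus_10 = t['absences'] + 10:
   absences student    term  absences_x5  absences_plus_10
4         3     Max  Summer           15                13
5         4     Max    Fall           20                14
The mean of column 'absences_plus_10' is 13.5.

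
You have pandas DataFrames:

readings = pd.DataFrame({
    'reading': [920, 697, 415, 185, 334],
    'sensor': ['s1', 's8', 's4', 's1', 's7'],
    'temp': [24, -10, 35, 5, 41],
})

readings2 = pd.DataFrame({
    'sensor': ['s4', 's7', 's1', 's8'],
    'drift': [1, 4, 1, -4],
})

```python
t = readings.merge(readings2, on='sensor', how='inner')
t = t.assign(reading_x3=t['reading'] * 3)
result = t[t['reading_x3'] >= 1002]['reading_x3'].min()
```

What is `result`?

1002

merge on 'sensor' (how='inner') → 5 rows:
   reading sensor  temp  drift
0      920     s1    24      1
1      697     s8   -10     -4
2      415     s4    35      1
3      185     s1     5      1
4      334     s7    41      4
add column reading_x3 = t['reading'] * 3:
   reading sensor  temp  drift  reading_x3
0      920     s1    24      1        2760
1      697     s8   -10     -4        2091
2      415     s4    35      1        1245
3      185     s1     5      1         555
4      334     s7    41      4        1002
filter rows where reading_x3 >= 1002:
   reading sensor  temp  drift  reading_x3
0      920     s1    24      1        2760
1      697     s8   -10     -4        2091
2      415     s4    35      1        1245
4      334     s7    41      4        1002
min of column 'reading_x3' → 1002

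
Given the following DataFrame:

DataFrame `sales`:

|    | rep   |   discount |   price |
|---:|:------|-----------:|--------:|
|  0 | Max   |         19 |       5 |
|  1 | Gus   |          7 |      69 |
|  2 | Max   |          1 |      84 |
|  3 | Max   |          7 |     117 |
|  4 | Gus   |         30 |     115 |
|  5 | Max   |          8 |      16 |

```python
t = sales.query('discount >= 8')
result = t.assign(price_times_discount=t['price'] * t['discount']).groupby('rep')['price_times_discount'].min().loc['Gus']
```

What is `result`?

filter rows where discount >= 8:
   rep  discount  price
0  Max        19      5
4  Gus        30    115
5  Max         8     16
add column price_times_discount = t['price'] * t['discount']:
   rep  discount  price  price_times_discount
0  Max        19      5                    95
4  Gus        30    115                  3450
5  Max         8     16                   128
group by rep, min of price_times_discount:
rep
Gus    3450
Max      95
Name: price_times_discount, dtype: int64
Then the value at index 'Gus': 3450

3450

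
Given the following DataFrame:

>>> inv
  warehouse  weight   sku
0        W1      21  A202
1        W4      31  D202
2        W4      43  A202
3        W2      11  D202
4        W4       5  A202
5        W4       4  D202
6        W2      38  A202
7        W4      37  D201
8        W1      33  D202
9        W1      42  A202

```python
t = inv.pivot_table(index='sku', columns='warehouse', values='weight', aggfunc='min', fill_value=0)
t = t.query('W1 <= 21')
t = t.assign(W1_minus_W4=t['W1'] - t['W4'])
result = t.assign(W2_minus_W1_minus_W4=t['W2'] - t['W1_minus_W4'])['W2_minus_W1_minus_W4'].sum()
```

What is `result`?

pivot: rows=sku, cols=warehouse, min(weight):
warehouse  W1  W2  W4
sku                  
A202       21  38   5
D201        0   0  37
D202       33  11   4
filter rows where W1 <= 21:
warehouse  W1  W2  W4
sku                  
A202       21  38   5
D201        0   0  37
add column W1_minus_W4 = t['W1'] - t['W4']:
warehouse  W1  W2  W4  W1_minus_W4
sku                               
A202       21  38   5           16
D201        0   0  37          -37
add column W2_minus_W1_minus_W4 = t['W2'] - t['W1_minus_W4']:
warehouse  W1  W2  W4  W1_minus_W4  W2_minus_W1_minus_W4
sku                                                     
A202       21  38   5           16                    22
D201        0   0  37          -37                    37
Taking the sum of column 'W2_minus_W1_minus_W4' gives 59.

59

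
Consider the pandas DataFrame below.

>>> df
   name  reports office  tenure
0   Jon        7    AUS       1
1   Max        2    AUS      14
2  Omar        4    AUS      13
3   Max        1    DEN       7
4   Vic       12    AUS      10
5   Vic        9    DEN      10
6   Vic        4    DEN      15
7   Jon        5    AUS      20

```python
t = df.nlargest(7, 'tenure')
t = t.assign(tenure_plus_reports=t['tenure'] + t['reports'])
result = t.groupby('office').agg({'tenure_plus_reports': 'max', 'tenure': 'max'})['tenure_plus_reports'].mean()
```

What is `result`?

take 7 rows with largest tenure:
   name  reports office  tenure
7   Jon        5    AUS      20
6   Vic        4    DEN      15
1   Max        2    AUS      14
2  Omar        4    AUS      13
4   Vic       12    AUS      10
5   Vic        9    DEN      10
3   Max        1    DEN       7
add column tenure_plus_reports = t['tenure'] + t['reports']:
   name  reports office  tenure  tenure_plus_reports
7   Jon        5    AUS      20                   25
6   Vic        4    DEN      15                   19
1   Max        2    AUS      14                   16
2  Omar        4    AUS      13                   17
4   Vic       12    AUS      10                   22
5   Vic        9    DEN      10                   19
3   Max        1    DEN       7                    8
group by office: max(tenure_plus_reports), max(tenure):
        tenure_plus_reports  tenure
office                             
AUS                      25      20
DEN                      19      15

22.0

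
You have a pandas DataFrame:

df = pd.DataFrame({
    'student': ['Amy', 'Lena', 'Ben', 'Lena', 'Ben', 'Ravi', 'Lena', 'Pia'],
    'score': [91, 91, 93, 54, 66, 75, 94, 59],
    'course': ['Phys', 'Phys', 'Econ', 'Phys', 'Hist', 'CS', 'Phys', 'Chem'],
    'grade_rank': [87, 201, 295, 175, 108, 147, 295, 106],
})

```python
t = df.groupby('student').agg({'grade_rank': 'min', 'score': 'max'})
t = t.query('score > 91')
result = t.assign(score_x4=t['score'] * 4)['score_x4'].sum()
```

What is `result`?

group by student: min(grade_rank), max(score):
         grade_rank  score
student                   
Amy              87     91
Ben             108     93
Lena            175     94
Pia             106     59
Ravi            147     75
filter rows where score > 91:
         grade_rank  score
student                   
Ben             108     93
Lena            175     94
add column score_x4 = t['score'] * 4:
         grade_rank  score  score_x4
student                             
Ben             108     93       372
Lena            175     94       376
The sum of column 'score_x4' is 748.

748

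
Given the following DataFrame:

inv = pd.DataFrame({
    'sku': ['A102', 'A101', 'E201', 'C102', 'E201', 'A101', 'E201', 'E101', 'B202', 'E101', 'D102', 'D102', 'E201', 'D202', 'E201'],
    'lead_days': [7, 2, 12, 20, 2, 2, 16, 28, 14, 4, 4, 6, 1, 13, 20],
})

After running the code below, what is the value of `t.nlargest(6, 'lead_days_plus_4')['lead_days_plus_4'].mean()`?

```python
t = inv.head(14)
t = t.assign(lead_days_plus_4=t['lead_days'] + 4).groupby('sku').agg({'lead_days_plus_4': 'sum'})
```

27.3333333333

take first 14 rows:
     sku  lead_days
0   A102          7
1   A101          2
2   E201         12
3   C102         20
4   E201          2
5   A101          2
6   E201         16
7   E101         28
8   B202         14
9   E101          4
10  D102          4
11  D102          6
12  E201          1
13  D202         13
add column lead_days_plus_4 = t['lead_days'] + 4:
     sku  lead_days  lead_days_plus_4
0   A102          7                11
1   A101          2                 6
2   E201         12                16
3   C102         20                24
4   E201          2                 6
5   A101          2                 6
6   E201         16                20
7   E101         28                32
8   B202         14                18
9   E101          4                 8
10  D102          4                 8
11  D102          6                10
12  E201          1                 5
13  D202         13                17
group by sku, sum of lead_days_plus_4:
      lead_days_plus_4
sku                   
A101                12
A102                11
B202                18
C102                24
D102                18
D202                17
E101                40
E201                47
take 6 rows with largest lead_days_plus_4:
      lead_days_plus_4
sku                   
E201                47
E101                40
C102                24
B202                18
D102                18
D202                17
So mean() = 27.3333333333.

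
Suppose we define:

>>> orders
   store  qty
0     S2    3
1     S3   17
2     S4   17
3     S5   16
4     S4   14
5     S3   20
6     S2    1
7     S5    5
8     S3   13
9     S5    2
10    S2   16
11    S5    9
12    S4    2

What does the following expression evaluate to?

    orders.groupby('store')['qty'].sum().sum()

135

group by store, sum of qty:
store
S2    20
S3    50
S4    33
S5    32
Name: qty, dtype: int64
Taking the sum of the resulting series gives 135.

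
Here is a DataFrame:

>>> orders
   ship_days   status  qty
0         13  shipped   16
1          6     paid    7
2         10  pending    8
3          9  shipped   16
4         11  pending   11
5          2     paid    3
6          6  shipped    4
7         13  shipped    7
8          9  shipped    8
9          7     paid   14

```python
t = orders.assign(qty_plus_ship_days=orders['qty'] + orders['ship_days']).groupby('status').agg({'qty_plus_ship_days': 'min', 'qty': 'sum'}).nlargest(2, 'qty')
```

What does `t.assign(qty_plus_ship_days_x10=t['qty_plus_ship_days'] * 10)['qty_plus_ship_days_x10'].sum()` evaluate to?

150

add column qty_plus_ship_days = orders['qty'] + orders['ship_days']:
   ship_days   status  qty  qty_plus_ship_days
0         13  shipped   16                  29
1          6     paid    7                  13
2         10  pending    8                  18
3          9  shipped   16                  25
4         11  pending   11                  22
5          2     paid    3                   5
6          6  shipped    4                  10
7         13  shipped    7                  20
8          9  shipped    8                  17
9          7     paid   14                  21
group by status: min(qty_plus_ship_days), sum(qty):
         qty_plus_ship_days  qty
status                          
paid                      5   24
pending                  18   19
shipped                  10   51
take 2 rows with largest qty:
         qty_plus_ship_days  qty
status                          
shipped                  10   51
paid                      5   24
add column qty_plus_ship_days_x10 = t['qty_plus_ship_days'] * 10:
         qty_plus_ship_days  qty  qty_plus_ship_days_x10
status                                                  
shipped                  10   51                     100
paid                      5   24                      50
Taking the sum of column 'qty_plus_ship_days_x10' gives 150.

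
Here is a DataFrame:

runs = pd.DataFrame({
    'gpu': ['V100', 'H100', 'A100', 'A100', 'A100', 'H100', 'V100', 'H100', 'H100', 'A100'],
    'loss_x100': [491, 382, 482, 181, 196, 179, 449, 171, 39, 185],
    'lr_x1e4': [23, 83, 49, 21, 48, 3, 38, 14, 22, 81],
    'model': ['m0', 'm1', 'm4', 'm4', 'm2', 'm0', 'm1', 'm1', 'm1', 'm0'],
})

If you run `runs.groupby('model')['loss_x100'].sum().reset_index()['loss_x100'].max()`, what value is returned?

group by model, sum of loss_x100:
model
m0     855
m1    1041
m2     196
m4     663
Name: loss_x100, dtype: int64
reset_index():
  model  loss_x100
0    m0        855
1    m1       1041
2    m2        196
3    m4        663

1041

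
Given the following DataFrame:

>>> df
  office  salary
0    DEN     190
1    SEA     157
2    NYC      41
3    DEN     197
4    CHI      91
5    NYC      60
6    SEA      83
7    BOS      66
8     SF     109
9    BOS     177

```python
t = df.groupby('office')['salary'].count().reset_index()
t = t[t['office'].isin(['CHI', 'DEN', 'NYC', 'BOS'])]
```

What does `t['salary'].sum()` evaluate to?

group by office, count of salary:
office
BOS    2
CHI    1
DEN    2
NYC    2
SEA    2
SF     1
Name: salary, dtype: int64
reset_index():
  office  salary
0    BOS       2
1    CHI       1
2    DEN       2
3    NYC       2
4    SEA       2
5     SF       1
filter rows where office in ['CHI', 'DEN', 'NYC', 'BOS']:
  office  salary
0    BOS       2
1    CHI       1
2    DEN       2
3    NYC       2
sum of column 'salary' → 7

7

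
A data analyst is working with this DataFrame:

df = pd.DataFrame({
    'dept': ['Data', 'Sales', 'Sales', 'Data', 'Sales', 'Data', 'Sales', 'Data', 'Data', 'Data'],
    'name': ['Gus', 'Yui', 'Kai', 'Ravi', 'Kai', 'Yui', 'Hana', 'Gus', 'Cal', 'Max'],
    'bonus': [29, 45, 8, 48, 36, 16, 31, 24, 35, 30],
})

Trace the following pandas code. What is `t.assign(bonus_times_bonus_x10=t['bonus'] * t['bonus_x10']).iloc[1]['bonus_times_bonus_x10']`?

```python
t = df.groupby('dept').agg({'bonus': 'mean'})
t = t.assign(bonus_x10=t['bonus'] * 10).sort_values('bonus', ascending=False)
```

group by dept, mean of bonus:
           bonus
dept            
Data   30.333333
Sales  30.000000
add column bonus_x10 = t['bonus'] * 10:
           bonus   bonus_x10
dept                        
Data   30.333333  303.333333
Sales  30.000000  300.000000
sort by bonus descending:
           bonus   bonus_x10
dept                        
Data   30.333333  303.333333
Sales  30.000000  300.000000
add column bonus_times_bonus_x10 = t['bonus'] * t['bonus_x10']:
           bonus   bonus_x10  bonus_times_bonus_x10
dept                                               
Data   30.333333  303.333333            9201.111111
Sales  30.000000  300.000000            9000.000000
Hence 9000.0.

9000.0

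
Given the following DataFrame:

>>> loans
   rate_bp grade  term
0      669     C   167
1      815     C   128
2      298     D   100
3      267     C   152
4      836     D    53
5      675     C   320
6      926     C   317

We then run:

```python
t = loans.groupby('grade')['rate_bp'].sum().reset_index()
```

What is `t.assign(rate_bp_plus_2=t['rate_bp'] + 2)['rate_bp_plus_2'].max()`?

3354

group by grade, sum of rate_bp:
grade
C    3352
D    1134
Name: rate_bp, dtype: int64
reset_index():
  grade  rate_bp
0     C     3352
1     D     1134
add column rate_bp_plus_2 = t['rate_bp'] + 2:
  grade  rate_bp  rate_bp_plus_2
0     C     3352            3354
1     D     1134            1136
Taking the max of column 'rate_bp_plus_2' gives 3354.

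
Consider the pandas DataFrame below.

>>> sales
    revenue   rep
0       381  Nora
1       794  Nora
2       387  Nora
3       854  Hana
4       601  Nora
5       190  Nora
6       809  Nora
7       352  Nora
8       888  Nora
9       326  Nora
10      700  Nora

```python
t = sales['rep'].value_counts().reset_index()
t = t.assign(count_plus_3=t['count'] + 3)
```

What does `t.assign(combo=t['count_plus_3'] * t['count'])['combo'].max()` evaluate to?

value_counts of rep:
rep
Nora    10
Hana     1
Name: count, dtype: int64
reset_index():
    rep  count
0  Nora     10
1  Hana      1
add column count_plus_3 = t['count'] + 3:
    rep  count  count_plus_3
0  Nora     10            13
1  Hana      1             4
add column combo = t['count_plus_3'] * t['count']:
    rep  count  count_plus_3  combo
0  Nora     10            13    130
1  Hana      1             4      4
Finally, max of column 'combo' = 130.

130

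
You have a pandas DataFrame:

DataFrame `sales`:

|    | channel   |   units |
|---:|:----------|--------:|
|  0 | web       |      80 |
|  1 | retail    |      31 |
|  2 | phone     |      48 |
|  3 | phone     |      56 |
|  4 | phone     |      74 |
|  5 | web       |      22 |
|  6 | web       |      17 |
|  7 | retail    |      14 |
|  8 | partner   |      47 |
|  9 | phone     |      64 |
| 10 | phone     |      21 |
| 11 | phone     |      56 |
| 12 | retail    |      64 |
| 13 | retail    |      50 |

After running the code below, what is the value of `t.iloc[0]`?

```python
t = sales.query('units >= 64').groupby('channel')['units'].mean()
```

69.0

filter rows where units >= 64:
   channel  units
0      web     80
4    phone     74
9    phone     64
12  retail     64
group by channel, mean of units:
channel
phone     69.0
retail    64.0
web       80.0
Name: units, dtype: float64
value at position 0 → 69.0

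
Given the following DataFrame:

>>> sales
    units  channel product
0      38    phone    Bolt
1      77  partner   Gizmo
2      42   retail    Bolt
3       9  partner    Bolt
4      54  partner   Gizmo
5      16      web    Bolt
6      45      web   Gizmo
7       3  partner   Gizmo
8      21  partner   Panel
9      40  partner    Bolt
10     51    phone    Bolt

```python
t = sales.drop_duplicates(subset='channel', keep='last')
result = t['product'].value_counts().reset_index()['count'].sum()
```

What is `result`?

4

drop duplicate channel (keep=last):
    units  channel product
2      42   retail    Bolt
6      45      web   Gizmo
9      40  partner    Bolt
10     51    phone    Bolt
value_counts of product:
product
Bolt     3
Gizmo    1
Name: count, dtype: int64
reset_index():
  product  count
0    Bolt      3
1   Gizmo      1
Hence 4.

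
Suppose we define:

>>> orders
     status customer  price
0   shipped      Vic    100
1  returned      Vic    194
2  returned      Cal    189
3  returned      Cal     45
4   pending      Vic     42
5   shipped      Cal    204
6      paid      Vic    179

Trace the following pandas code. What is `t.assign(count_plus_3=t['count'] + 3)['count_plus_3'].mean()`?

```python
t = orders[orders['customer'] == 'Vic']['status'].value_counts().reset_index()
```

4.0

filter rows where customer == 'Vic':
     status customer  price
0   shipped      Vic    100
1  returned      Vic    194
4   pending      Vic     42
6      paid      Vic    179
value_counts of status:
status
shipped     1
returned    1
pending     1
paid        1
Name: count, dtype: int64
reset_index():
     status  count
0   shipped      1
1  returned      1
2   pending      1
3      paid      1
add column count_plus_3 = t['count'] + 3:
     status  count  count_plus_3
0   shipped      1             4
1  returned      1             4
2   pending      1             4
3      paid      1             4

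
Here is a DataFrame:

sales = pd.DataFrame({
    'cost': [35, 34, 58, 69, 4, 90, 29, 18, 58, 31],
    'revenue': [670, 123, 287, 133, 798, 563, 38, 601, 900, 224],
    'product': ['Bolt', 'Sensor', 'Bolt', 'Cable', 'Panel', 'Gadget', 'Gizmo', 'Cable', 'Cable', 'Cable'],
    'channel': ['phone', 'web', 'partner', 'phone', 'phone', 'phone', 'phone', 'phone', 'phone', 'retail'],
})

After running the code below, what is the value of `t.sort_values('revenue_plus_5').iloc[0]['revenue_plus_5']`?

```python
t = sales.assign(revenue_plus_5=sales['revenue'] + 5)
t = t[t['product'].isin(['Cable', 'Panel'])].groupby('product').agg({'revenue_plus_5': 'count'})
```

add column revenue_plus_5 = sales['revenue'] + 5:
   cost  revenue product  channel  revenue_plus_5
0    35      670    Bolt    phone             675
1    34      123  Sensor      web             128
2    58      287    Bolt  partner             292
3    69      133   Cable    phone             138
4     4      798   Panel    phone             803
5    90      563  Gadget    phone             568
6    29       38   Gizmo    phone              43
7    18      601   Cable    phone             606
8    58      900   Cable    phone             905
9    31      224   Cable   retail             229
filter rows where product in ['Cable', 'Panel']:
   cost  revenue product channel  revenue_plus_5
3    69      133   Cable   phone             138
4     4      798   Panel   phone             803
7    18      601   Cable   phone             606
8    58      900   Cable   phone             905
9    31      224   Cable  retail             229
group by product, count of revenue_plus_5:
         revenue_plus_5
product                
Cable                 4
Panel                 1
sort by revenue_plus_5:
         revenue_plus_5
product                
Panel                 1
Cable                 4

1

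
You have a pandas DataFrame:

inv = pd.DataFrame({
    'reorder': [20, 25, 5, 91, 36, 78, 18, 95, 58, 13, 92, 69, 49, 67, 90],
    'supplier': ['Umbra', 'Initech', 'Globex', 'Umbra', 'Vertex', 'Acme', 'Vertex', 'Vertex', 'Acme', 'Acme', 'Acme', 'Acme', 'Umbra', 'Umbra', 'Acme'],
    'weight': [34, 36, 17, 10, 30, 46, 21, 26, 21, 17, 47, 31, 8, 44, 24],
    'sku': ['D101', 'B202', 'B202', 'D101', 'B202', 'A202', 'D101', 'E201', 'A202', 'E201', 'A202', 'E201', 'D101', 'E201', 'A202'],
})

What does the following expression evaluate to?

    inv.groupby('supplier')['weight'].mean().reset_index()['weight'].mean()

group by supplier, mean of weight:
supplier
Acme       31.000000
Globex     17.000000
Initech    36.000000
Umbra      24.000000
Vertex     25.666667
Name: weight, dtype: float64
reset_index():
  supplier     weight
0     Acme  31.000000
1   Globex  17.000000
2  Initech  36.000000
3    Umbra  24.000000
4   Vertex  25.666667
Hence 26.7333333333.

26.7333333333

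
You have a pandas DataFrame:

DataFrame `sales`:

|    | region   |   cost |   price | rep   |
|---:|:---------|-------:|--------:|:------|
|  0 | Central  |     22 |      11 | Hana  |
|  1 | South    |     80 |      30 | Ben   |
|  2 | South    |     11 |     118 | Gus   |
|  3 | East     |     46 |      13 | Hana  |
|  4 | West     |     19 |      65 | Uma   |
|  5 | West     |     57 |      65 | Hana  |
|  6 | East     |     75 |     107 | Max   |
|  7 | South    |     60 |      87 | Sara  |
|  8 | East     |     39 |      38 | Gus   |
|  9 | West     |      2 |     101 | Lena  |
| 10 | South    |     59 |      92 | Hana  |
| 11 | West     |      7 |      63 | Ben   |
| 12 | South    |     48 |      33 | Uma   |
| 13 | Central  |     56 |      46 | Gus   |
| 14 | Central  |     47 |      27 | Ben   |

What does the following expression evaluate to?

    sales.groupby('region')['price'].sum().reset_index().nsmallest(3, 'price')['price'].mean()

group by region, sum of price:
region
Central     84
East       158
South      360
West       294
Name: price, dtype: int64
reset_index():
    region  price
0  Central     84
1     East    158
2    South    360
3     West    294
take 3 rows with smallest price:
    region  price
0  Central     84
1     East    158
3     West    294
So mean() = 178.666666667.

178.666666667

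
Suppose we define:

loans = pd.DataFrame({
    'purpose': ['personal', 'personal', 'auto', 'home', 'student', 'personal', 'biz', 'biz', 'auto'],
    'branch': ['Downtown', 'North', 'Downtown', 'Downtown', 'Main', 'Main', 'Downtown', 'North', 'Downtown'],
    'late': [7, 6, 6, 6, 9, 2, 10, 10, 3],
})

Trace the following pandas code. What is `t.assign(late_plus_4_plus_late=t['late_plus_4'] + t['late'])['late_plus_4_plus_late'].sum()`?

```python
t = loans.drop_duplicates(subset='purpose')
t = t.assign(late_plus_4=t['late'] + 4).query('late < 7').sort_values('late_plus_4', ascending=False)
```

32

drop duplicate purpose (keep=first):
    purpose    branch  late
0  personal  Downtown     7
2      auto  Downtown     6
3      home  Downtown     6
4   student      Main     9
6       biz  Downtown    10
add column late_plus_4 = t['late'] + 4:
    purpose    branch  late  late_plus_4
0  personal  Downtown     7           11
2      auto  Downtown     6           10
3      home  Downtown     6           10
4   student      Main     9           13
6       biz  Downtown    10           14
filter rows where late < 7:
  purpose    branch  late  late_plus_4
2    auto  Downtown     6           10
3    home  Downtown     6           10
sort by late_plus_4 descending:
  purpose    branch  late  late_plus_4
2    auto  Downtown     6           10
3    home  Downtown     6           10
add column late_plus_4_plus_late = t['late_plus_4'] + t['late']:
  purpose    branch  late  late_plus_4  late_plus_4_plus_late
2    auto  Downtown     6           10                     16
3    home  Downtown     6           10                     16
Then the sum of column 'late_plus_4_plus_late': 32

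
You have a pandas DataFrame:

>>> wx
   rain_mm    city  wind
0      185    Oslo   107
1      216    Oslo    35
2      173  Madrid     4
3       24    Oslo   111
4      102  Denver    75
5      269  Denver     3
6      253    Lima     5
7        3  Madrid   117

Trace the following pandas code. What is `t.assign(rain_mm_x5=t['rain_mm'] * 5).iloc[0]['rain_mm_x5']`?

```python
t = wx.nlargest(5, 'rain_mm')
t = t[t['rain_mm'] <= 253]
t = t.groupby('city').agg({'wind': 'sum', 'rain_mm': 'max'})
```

take 5 rows with largest rain_mm:
   rain_mm    city  wind
5      269  Denver     3
6      253    Lima     5
1      216    Oslo    35
0      185    Oslo   107
2      173  Madrid     4
filter rows where rain_mm <= 253:
   rain_mm    city  wind
6      253    Lima     5
1      216    Oslo    35
0      185    Oslo   107
2      173  Madrid     4
group by city: sum(wind), max(rain_mm):
        wind  rain_mm
city                 
Lima       5      253
Madrid     4      173
Oslo     142      216
add column rain_mm_x5 = t['rain_mm'] * 5:
        wind  rain_mm  rain_mm_x5
city                             
Lima       5      253        1265
Madrid     4      173         865
Oslo     142      216        1080
Reading off the value at position 0, column 'rain_mm_x5', we get 1265.

1265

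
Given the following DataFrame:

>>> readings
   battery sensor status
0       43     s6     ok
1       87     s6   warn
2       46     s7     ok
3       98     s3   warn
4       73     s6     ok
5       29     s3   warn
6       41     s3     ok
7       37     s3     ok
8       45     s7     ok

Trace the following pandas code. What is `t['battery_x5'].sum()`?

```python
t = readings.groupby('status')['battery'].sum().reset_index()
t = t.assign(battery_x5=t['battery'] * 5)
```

group by status, sum of battery:
status
ok      285
warn    214
Name: battery, dtype: int64
reset_index():
  status  battery
0     ok      285
1   warn      214
add column battery_x5 = t['battery'] * 5:
  status  battery  battery_x5
0     ok      285        1425
1   warn      214        1070
Taking the sum of column 'battery_x5' gives 2495.

2495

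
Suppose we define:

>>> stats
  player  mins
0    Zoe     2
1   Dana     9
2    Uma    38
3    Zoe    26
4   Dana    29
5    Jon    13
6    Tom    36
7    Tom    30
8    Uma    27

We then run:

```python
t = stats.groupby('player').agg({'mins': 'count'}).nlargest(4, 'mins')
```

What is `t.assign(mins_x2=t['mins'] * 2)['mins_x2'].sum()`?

16

group by player, count of mins:
        mins
player      
Dana       2
Jon        1
Tom        2
Uma        2
Zoe        2
take 4 rows with largest mins:
        mins
player      
Dana       2
Tom        2
Uma        2
Zoe        2
add column mins_x2 = t['mins'] * 2:
        mins  mins_x2
player               
Dana       2        4
Tom        2        4
Uma        2        4
Zoe        2        4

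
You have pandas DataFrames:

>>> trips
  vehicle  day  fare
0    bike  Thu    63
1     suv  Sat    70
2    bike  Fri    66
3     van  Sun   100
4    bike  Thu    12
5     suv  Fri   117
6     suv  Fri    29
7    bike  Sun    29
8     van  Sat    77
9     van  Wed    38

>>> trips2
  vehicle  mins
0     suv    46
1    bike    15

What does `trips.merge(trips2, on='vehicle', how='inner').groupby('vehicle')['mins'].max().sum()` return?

61

merge on 'vehicle' (how='inner') → 7 rows:
  vehicle  day  fare  mins
0    bike  Thu    63    15
1     suv  Sat    70    46
2    bike  Fri    66    15
3    bike  Thu    12    15
4     suv  Fri   117    46
5     suv  Fri    29    46
6    bike  Sun    29    15
group by vehicle, max of mins:
vehicle
bike    15
suv     46
Name: mins, dtype: int64
The sum of the resulting series is 61.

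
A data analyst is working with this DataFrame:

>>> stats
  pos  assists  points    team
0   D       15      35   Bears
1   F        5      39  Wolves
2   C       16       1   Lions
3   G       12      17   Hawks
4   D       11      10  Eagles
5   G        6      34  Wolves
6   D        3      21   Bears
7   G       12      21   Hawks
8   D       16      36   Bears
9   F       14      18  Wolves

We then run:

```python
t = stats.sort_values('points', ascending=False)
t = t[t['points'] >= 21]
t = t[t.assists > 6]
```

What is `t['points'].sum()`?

92

sort by points descending:
  pos  assists  points    team
1   F        5      39  Wolves
8   D       16      36   Bears
0   D       15      35   Bears
5   G        6      34  Wolves
6   D        3      21   Bears
7   G       12      21   Hawks
9   F       14      18  Wolves
3   G       12      17   Hawks
4   D       11      10  Eagles
2   C       16       1   Lions
filter rows where points >= 21:
  pos  assists  points    team
1   F        5      39  Wolves
8   D       16      36   Bears
0   D       15      35   Bears
5   G        6      34  Wolves
6   D        3      21   Bears
7   G       12      21   Hawks
filter rows where assists > 6:
  pos  assists  points   team
8   D       16      36  Bears
0   D       15      35  Bears
7   G       12      21  Hawks
Taking the sum of column 'points' gives 92.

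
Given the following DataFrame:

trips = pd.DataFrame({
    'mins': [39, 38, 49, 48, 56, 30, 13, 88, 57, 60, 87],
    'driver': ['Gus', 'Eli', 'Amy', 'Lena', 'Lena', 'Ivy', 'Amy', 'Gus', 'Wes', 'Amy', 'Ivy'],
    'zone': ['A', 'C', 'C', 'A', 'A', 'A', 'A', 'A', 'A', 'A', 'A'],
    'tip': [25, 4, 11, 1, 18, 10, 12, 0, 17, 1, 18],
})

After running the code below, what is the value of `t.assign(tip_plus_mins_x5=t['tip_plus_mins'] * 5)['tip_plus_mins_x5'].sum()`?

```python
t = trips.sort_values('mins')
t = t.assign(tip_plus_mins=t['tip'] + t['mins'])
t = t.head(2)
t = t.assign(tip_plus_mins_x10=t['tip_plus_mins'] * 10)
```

325

sort by mins:
    mins driver zone  tip
6     13    Amy    A   12
5     30    Ivy    A   10
1     38    Eli    C    4
0     39    Gus    A   25
3     48   Lena    A    1
2     49    Amy    C   11
4     56   Lena    A   18
8     57    Wes    A   17
9     60    Amy    A    1
10    87    Ivy    A   18
7     88    Gus    A    0
add column tip_plus_mins = t['tip'] + t['mins']:
    mins driver zone  tip  tip_plus_mins
6     13    Amy    A   12             25
5     30    Ivy    A   10             40
1     38    Eli    C    4             42
0     39    Gus    A   25             64
3     48   Lena    A    1             49
2     49    Amy    C   11             60
4     56   Lena    A   18             74
8     57    Wes    A   17             74
9     60    Amy    A    1             61
10    87    Ivy    A   18            105
7     88    Gus    A    0             88
take first 2 rows:
   mins driver zone  tip  tip_plus_mins
6    13    Amy    A   12             25
5    30    Ivy    A   10             40
add column tip_plus_mins_x10 = t['tip_plus_mins'] * 10:
   mins driver zone  tip  tip_plus_mins  tip_plus_mins_x10
6    13    Amy    A   12             25                250
5    30    Ivy    A   10             40                400
add column tip_plus_mins_x5 = t['tip_plus_mins'] * 5:
   mins driver zone  tip  tip_plus_mins  tip_plus_mins_x10  tip_plus_mins_x5
6    13    Amy    A   12             25                250               125
5    30    Ivy    A   10             40                400               200
Finally, sum of column 'tip_plus_mins_x5' = 325.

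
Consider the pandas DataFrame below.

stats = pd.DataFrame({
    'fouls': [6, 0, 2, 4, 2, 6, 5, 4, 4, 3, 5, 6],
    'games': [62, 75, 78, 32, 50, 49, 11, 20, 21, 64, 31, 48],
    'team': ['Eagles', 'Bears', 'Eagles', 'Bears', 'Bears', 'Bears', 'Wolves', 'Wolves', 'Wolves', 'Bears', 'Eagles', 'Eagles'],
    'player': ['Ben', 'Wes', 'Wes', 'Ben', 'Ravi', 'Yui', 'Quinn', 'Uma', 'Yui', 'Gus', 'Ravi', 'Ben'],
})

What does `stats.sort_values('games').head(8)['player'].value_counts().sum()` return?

sort by games:
    fouls  games    team player
6       5     11  Wolves  Quinn
7       4     20  Wolves    Uma
8       4     21  Wolves    Yui
10      5     31  Eagles   Ravi
3       4     32   Bears    Ben
11      6     48  Eagles    Ben
5       6     49   Bears    Yui
4       2     50   Bears   Ravi
0       6     62  Eagles    Ben
9       3     64   Bears    Gus
1       0     75   Bears    Wes
2       2     78  Eagles    Wes
take first 8 rows:
    fouls  games    team player
6       5     11  Wolves  Quinn
7       4     20  Wolves    Uma
8       4     21  Wolves    Yui
10      5     31  Eagles   Ravi
3       4     32   Bears    Ben
11      6     48  Eagles    Ben
5       6     49   Bears    Yui
4       2     50   Bears   Ravi
value_counts of player:
player
Yui      2
Ravi     2
Ben      2
Quinn    1
Uma      1
Name: count, dtype: int64
So sum() = 8.

8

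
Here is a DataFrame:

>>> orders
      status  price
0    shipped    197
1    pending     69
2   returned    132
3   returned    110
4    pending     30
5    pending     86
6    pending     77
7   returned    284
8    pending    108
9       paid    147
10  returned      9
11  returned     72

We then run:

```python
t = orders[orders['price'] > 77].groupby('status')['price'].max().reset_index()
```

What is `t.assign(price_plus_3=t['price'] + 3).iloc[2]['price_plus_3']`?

287

filter rows where price > 77:
     status  price
0   shipped    197
2  returned    132
3  returned    110
5   pending     86
7  returned    284
8   pending    108
9      paid    147
group by status, max of price:
status
paid        147
pending     108
returned    284
shipped     197
Name: price, dtype: int64
reset_index():
     status  price
0      paid    147
1   pending    108
2  returned    284
3   shipped    197
add column price_plus_3 = t['price'] + 3:
     status  price  price_plus_3
0      paid    147           150
1   pending    108           111
2  returned    284           287
3   shipped    197           200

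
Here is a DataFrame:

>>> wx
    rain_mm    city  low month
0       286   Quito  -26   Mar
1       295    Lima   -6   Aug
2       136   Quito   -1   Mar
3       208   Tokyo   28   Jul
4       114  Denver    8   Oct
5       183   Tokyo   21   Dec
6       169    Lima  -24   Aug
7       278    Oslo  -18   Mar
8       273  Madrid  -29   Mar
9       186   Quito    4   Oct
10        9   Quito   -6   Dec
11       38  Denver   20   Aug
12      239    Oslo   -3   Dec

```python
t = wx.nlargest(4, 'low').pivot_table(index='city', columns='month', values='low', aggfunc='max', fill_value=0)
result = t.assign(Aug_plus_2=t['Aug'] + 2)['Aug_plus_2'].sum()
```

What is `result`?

take 4 rows with largest low:
    rain_mm    city  low month
3       208   Tokyo   28   Jul
5       183   Tokyo   21   Dec
11       38  Denver   20   Aug
4       114  Denver    8   Oct
pivot: rows=city, cols=month, max(low):
month   Aug  Dec  Jul  Oct
city                      
Denver   20    0    0    8
Tokyo     0   21   28    0
add column Aug_plus_2 = t['Aug'] + 2:
month   Aug  Dec  Jul  Oct  Aug_plus_2
city                                  
Denver   20    0    0    8          22
Tokyo     0   21   28    0           2

24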